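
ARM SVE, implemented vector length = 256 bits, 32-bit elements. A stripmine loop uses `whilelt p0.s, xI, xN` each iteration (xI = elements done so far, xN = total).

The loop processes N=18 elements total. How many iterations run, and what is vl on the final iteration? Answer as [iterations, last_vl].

register lanes = 256/32 = 8
N=18: ⌈18/8⌉ = 3 iters; last vl = 18 − 2×8 = 2

[iterations, last_vl] = [3, 2]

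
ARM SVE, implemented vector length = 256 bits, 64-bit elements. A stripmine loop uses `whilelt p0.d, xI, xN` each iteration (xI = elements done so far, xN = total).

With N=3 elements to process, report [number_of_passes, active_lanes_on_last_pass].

[iterations, last_vl] = [1, 3]

lane count: 256 div 64 = 4
iterations = ceil(3/4) = 1; final-pass vl = 3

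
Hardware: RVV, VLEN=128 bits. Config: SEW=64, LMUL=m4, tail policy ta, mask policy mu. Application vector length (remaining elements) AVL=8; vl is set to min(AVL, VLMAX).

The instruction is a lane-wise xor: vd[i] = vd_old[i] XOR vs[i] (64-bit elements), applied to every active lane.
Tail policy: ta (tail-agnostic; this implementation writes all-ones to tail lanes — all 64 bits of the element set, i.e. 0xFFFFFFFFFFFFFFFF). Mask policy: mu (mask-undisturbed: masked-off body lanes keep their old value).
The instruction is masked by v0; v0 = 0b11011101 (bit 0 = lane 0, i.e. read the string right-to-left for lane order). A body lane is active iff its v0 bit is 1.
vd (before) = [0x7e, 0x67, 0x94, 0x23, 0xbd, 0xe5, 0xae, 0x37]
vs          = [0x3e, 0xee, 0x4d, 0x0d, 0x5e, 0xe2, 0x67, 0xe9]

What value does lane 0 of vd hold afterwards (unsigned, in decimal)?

vd[0] = 64

VLMAX = (128 × 4) / 64 = 8 lanes
vl = min(AVL, VLMAX) = min(8, 8) = 8
lane  0: xor(0x7e,0x3e) ⇒ 0x40
lane  1: mask-off/keep ⇒ 0x67
lane  2: xor(0x94,0x4d) ⇒ 0xd9
lane  3: xor(0x23,0x0d) ⇒ 0x2e
lane  4: xor(0xbd,0x5e) ⇒ 0xe3
lane  5: mask-off/keep ⇒ 0xe5
lane  6: xor(0xae,0x67) ⇒ 0xc9
lane  7: xor(0x37,0xe9) ⇒ 0xde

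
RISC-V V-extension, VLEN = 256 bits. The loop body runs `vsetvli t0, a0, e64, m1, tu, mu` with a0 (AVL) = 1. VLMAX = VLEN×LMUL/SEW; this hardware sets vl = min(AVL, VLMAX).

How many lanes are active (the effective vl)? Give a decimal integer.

lanes per group: 256·1/64 = 4
vl = min(AVL, VLMAX) = min(1, 4) = 1

vl = 1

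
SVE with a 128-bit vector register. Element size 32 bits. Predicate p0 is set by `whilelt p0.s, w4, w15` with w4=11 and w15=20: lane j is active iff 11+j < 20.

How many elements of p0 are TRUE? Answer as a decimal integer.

vl = 4

lane count: 128 div 32 = 4
p0[j] = (11+j < 20); true for j=0..3 → 4 lanes set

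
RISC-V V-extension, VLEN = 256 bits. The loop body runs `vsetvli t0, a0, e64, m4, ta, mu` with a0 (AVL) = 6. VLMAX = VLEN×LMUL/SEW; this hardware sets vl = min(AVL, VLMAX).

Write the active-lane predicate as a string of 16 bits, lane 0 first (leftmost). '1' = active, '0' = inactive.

predicate = 1111110000000000

VLMAX = VLEN×LMUL/SEW = 256×4/64 = 16
AVL=6 ≤ VLMAX=16, so vl = 6
bits (lane 0 leftmost): 1111110000000000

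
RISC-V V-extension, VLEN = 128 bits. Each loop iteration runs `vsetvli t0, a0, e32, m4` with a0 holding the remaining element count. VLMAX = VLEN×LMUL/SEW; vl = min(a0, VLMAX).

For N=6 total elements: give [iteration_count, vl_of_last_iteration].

[iterations, last_vl] = [1, 6]

lanes per group: 128·4/32 = 16
iterations = ceil(6/16) = 1; final-pass vl = 6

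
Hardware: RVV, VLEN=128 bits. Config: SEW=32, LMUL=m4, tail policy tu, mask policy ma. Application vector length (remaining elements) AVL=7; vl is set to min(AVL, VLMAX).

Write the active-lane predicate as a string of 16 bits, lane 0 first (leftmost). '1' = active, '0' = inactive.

predicate = 1111111000000000

VLMAX = VLEN×LMUL/SEW = 128×4/32 = 16
AVL=7 ≤ VLMAX=16, so vl = 7
bits (lane 0 leftmost): 1111111000000000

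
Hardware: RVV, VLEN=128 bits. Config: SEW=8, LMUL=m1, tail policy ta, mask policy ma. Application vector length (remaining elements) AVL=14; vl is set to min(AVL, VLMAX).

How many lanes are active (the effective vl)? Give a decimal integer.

VLMAX = (128 × 1) / 8 = 16 lanes
AVL=14 ≤ VLMAX=16, so vl = 14

vl = 14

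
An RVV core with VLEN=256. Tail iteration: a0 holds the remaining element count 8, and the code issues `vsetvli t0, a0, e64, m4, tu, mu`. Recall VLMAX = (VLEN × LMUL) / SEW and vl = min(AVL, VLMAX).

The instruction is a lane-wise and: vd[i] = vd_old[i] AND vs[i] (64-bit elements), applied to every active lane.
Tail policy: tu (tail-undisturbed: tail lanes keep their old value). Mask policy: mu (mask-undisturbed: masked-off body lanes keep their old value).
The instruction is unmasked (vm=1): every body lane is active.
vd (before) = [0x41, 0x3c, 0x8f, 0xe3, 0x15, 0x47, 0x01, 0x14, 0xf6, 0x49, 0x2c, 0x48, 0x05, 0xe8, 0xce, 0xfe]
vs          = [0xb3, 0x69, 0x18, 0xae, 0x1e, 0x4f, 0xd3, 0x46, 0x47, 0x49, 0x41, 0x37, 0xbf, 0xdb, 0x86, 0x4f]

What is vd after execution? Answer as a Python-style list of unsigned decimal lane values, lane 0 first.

vd = [1, 40, 8, 162, 20, 71, 1, 4, 246, 73, 44, 72, 5, 232, 206, 254]

VLMAX = (256 × 4) / 64 = 16 lanes
vl ← min(8, 16) = 8
lane  0: and(0x41,0xb3) ⇒ 0x01
lane  1: and(0x3c,0x69) ⇒ 0x28
lane  2: and(0x8f,0x18) ⇒ 0x08
lane  3: and(0xe3,0xae) ⇒ 0xa2
lane  4: and(0x15,0x1e) ⇒ 0x14
lane  5: and(0x47,0x4f) ⇒ 0x47
lane  6: and(0x01,0xd3) ⇒ 0x01
lane  7: and(0x14,0x46) ⇒ 0x04
lane  8: tail/keep ⇒ 0xf6
lane  9: tail/keep ⇒ 0x49
lane 10: tail/keep ⇒ 0x2c
lane 11: tail/keep ⇒ 0x48
lane 12: tail/keep ⇒ 0x05
lane 13: tail/keep ⇒ 0xe8
lane 14: tail/keep ⇒ 0xce
lane 15: tail/keep ⇒ 0xfe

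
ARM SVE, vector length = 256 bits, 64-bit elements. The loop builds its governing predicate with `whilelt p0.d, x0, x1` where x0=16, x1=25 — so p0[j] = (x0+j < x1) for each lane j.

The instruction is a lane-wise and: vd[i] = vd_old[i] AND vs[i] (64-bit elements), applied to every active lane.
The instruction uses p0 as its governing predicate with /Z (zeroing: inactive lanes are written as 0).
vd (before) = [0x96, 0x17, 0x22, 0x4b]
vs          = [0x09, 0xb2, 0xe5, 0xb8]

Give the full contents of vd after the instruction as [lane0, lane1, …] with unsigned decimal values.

lane count: 256 div 64 = 4
p0[j] = (16+j < 25); true for j=0..3 → 4 lanes set
  i=0: and(0x96,0x09) → 0
  i=1: and(0x17,0xb2) → 18
  i=2: and(0x22,0xe5) → 32
  i=3: and(0x4b,0xb8) → 8

vd = [0, 18, 32, 8]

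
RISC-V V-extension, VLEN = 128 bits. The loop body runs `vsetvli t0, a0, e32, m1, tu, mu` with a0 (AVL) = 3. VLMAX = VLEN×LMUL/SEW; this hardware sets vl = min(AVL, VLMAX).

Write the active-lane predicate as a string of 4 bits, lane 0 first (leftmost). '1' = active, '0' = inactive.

predicate = 1110

VLMAX = VLEN×LMUL/SEW = 128×1/32 = 4
vl ← min(3, 4) = 3
bits (lane 0 leftmost): 1110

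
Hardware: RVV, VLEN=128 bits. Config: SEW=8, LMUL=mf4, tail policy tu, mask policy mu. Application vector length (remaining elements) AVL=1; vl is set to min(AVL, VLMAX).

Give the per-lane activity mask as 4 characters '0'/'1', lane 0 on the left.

VLMAX = VLEN×LMUL/SEW = 128×1/4/8 = 4
vl = min(AVL, VLMAX) = min(1, 4) = 1
bits (lane 0 leftmost): 1000

predicate = 1000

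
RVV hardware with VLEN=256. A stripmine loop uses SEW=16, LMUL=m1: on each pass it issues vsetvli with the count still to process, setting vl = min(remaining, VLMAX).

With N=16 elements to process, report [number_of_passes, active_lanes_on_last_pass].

[iterations, last_vl] = [1, 16]

lanes per group: 256·1/16 = 16
N=16: ⌈16/16⌉ = 1 iters; last vl = 16 − 0×16 = 16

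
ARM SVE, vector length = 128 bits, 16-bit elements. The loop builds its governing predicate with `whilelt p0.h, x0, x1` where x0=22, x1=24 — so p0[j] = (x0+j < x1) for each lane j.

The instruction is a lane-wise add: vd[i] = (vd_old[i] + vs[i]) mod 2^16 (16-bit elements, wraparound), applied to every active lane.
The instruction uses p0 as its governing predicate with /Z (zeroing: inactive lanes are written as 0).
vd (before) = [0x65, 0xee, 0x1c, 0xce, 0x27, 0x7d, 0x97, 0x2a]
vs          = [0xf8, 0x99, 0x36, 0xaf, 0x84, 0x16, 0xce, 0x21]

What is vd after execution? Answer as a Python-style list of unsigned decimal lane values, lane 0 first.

128-bit reg / 16-bit elem → 8 lanes
p0[j] = (22+j < 24); true for j=0..1 → 2 lanes set
  i=0: add(0x65,0xf8) → 349
  i=1: add(0xee,0x99) → 391
  i=2: tail/zero → 0
  i=3: tail/zero → 0
  i=4: tail/zero → 0
  i=5: tail/zero → 0
  i=6: tail/zero → 0
  i=7: tail/zero → 0

vd = [349, 391, 0, 0, 0, 0, 0, 0]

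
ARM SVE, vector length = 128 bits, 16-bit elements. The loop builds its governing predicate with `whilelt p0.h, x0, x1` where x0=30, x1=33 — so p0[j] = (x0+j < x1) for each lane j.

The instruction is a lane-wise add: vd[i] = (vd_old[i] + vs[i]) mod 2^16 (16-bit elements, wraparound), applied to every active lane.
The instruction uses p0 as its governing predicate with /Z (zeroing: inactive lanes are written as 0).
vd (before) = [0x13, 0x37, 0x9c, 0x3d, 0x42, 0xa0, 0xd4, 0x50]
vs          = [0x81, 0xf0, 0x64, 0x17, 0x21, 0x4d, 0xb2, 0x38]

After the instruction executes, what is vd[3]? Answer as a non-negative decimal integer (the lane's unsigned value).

vd[3] = 0

lane count: 128 div 16 = 8
whilelt: lane j active iff 30+j < 33 → j < 3 → 3 active
lane  0: add(0x13,0x81) ⇒ 0x94
lane  1: add(0x37,0xf0) ⇒ 0x127
lane  2: add(0x9c,0x64) ⇒ 0x100
lane  3: tail/zero ⇒ 0x00
lane  4: tail/zero ⇒ 0x00
lane  5: tail/zero ⇒ 0x00
lane  6: tail/zero ⇒ 0x00
lane  7: tail/zero ⇒ 0x00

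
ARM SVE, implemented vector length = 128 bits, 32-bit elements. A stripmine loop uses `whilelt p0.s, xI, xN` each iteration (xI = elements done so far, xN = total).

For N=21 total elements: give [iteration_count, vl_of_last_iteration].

128-bit reg / 32-bit elem → 4 lanes
N=21: ⌈21/4⌉ = 6 iters; last vl = 21 − 5×4 = 1

[iterations, last_vl] = [6, 1]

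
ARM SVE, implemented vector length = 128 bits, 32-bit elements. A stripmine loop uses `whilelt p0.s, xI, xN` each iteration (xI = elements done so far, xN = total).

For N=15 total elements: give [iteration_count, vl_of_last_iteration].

register lanes = 128/32 = 4
15 elements at 4/iter → 4 passes, remainder 3 on the last

[iterations, last_vl] = [4, 3]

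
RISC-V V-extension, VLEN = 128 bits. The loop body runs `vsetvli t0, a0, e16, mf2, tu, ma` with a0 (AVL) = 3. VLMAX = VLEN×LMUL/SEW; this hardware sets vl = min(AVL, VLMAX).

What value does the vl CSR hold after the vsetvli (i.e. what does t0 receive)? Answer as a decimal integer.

vl = 3

lanes per group: 128·1/2/16 = 4
vl ← min(3, 4) = 3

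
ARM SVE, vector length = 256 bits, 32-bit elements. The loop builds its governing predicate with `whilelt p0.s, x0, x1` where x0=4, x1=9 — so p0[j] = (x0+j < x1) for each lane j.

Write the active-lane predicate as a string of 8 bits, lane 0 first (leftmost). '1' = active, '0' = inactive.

lane count: 256 div 32 = 8
whilelt: lane j active iff 4+j < 9 → j < 5 → 5 active
bits (lane 0 leftmost): 11111000

predicate = 11111000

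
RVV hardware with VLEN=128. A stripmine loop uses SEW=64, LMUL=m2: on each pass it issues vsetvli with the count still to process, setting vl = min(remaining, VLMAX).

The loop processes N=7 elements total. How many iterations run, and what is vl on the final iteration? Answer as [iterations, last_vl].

[iterations, last_vl] = [2, 3]

VLMAX = VLEN×LMUL/SEW = 128×2/64 = 4
7 elements at 4/iter → 2 passes, remainder 3 on the last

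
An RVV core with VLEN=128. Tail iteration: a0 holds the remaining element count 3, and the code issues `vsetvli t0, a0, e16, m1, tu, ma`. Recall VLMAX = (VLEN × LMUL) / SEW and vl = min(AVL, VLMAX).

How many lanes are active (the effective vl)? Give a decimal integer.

VLMAX = (128 × 1) / 16 = 8 lanes
vl ← min(3, 8) = 3

vl = 3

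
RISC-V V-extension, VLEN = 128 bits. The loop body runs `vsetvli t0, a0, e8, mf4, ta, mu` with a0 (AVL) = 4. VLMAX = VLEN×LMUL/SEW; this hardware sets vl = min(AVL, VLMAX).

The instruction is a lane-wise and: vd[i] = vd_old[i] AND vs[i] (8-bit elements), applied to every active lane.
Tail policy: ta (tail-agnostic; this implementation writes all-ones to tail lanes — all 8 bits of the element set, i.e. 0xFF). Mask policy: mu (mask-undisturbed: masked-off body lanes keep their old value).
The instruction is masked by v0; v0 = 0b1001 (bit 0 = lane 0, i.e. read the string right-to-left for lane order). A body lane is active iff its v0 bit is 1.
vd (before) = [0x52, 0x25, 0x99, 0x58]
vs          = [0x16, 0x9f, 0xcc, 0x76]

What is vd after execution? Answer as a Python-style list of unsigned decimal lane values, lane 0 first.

vd = [18, 37, 153, 80]

VLMAX = VLEN×LMUL/SEW = 128×1/4/8 = 4
vl ← min(4, 4) = 4
  i=0: and(0x52,0x16) → 18
  i=1: mask-off/keep → 37
  i=2: mask-off/keep → 153
  i=3: and(0x58,0x76) → 80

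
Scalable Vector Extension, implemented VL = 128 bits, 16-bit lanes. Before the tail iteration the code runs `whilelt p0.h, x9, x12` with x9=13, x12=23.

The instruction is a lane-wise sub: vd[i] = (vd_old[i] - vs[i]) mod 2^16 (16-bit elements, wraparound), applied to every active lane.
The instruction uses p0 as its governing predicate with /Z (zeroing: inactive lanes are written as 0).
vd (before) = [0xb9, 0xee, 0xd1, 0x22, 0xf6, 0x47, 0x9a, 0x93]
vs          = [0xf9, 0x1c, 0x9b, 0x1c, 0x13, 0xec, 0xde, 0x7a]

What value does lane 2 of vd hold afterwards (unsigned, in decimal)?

register lanes = 128/16 = 8
p0[j] = (13+j < 23); true for j=0..7 → 8 lanes set
[0] sub(0xb9,0xf9) = 0xffc0
[1] sub(0xee,0x1c) = 0xd2
[2] sub(0xd1,0x9b) = 0x36
[3] sub(0x22,0x1c) = 0x06
[4] sub(0xf6,0x13) = 0xe3
[5] sub(0x47,0xec) = 0xff5b
[6] sub(0x9a,0xde) = 0xffbc
[7] sub(0x93,0x7a) = 0x19

vd[2] = 54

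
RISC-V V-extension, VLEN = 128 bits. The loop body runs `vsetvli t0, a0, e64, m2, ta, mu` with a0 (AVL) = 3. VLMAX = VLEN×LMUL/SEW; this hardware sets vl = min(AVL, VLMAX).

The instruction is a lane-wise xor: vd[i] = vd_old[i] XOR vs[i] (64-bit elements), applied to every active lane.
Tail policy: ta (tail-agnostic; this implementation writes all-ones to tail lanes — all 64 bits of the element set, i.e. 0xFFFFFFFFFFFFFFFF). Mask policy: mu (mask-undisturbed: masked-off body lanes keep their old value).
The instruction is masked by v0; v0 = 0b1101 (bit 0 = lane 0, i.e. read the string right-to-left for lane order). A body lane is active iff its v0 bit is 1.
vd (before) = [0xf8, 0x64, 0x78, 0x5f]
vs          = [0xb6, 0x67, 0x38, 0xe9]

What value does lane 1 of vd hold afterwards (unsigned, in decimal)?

vd[1] = 100

VLMAX = VLEN×LMUL/SEW = 128×2/64 = 4
vl ← min(3, 4) = 3
  i=0: xor(0xf8,0xb6) → 78
  i=1: mask-off/keep → 100
  i=2: xor(0x78,0x38) → 64
  i=3: tail/ones → 18446744073709551615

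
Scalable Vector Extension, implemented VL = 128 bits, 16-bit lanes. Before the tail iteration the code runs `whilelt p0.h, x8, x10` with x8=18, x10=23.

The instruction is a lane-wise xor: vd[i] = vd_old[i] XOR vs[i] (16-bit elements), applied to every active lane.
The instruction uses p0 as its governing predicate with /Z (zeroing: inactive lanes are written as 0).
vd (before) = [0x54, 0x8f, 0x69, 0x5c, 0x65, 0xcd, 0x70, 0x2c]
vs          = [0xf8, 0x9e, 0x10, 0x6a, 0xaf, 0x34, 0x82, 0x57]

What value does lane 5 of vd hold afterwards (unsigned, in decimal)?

vd[5] = 0

128-bit reg / 16-bit elem → 8 lanes
whilelt: lane j active iff 18+j < 23 → j < 5 → 5 active
[0] xor(0x54,0xf8) = 0xac
[1] xor(0x8f,0x9e) = 0x11
[2] xor(0x69,0x10) = 0x79
[3] xor(0x5c,0x6a) = 0x36
[4] xor(0x65,0xaf) = 0xca
[5] tail/zero = 0x00
[6] tail/zero = 0x00
[7] tail/zero = 0x00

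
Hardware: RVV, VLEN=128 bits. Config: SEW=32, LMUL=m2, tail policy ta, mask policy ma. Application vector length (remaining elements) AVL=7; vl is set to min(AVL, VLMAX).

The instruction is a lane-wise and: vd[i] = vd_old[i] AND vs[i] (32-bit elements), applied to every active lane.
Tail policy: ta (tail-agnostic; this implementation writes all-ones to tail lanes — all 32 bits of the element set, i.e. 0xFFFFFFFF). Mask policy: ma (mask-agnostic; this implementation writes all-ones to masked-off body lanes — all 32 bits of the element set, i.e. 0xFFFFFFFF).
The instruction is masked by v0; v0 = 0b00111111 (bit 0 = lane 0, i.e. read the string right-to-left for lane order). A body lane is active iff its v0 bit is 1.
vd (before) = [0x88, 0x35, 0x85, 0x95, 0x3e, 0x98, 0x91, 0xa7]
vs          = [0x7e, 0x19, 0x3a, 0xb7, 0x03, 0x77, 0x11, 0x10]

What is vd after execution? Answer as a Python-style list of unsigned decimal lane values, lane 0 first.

vd = [8, 17, 0, 149, 2, 16, 4294967295, 4294967295]

VLMAX = VLEN×LMUL/SEW = 128×2/32 = 8
vl ← min(7, 8) = 7
vd[0] and(0x88,0x7e) -> 0x08
vd[1] and(0x35,0x19) -> 0x11
vd[2] and(0x85,0x3a) -> 0x00
vd[3] and(0x95,0xb7) -> 0x95
vd[4] and(0x3e,0x03) -> 0x02
vd[5] and(0x98,0x77) -> 0x10
vd[6] mask-off/ones -> 0xffffffff
vd[7] tail/ones -> 0xffffffff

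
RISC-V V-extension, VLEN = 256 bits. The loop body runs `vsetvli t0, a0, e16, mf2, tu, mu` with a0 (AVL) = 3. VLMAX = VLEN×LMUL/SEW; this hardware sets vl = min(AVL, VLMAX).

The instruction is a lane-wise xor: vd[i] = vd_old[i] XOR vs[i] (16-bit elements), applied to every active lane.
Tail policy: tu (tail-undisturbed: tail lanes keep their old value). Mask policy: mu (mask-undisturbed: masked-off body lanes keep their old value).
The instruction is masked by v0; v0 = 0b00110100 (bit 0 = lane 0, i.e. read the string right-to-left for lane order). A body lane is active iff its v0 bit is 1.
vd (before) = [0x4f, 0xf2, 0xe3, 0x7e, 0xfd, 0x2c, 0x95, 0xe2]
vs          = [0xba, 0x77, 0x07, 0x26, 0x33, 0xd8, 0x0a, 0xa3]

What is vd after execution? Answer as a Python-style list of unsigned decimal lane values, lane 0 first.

vd = [79, 242, 228, 126, 253, 44, 149, 226]

VLMAX = (256 × 1/2) / 16 = 8 lanes
vl = min(AVL, VLMAX) = min(3, 8) = 3
lane  0: mask-off/keep ⇒ 0x4f
lane  1: mask-off/keep ⇒ 0xf2
lane  2: xor(0xe3,0x07) ⇒ 0xe4
lane  3: tail/keep ⇒ 0x7e
lane  4: tail/keep ⇒ 0xfd
lane  5: tail/keep ⇒ 0x2c
lane  6: tail/keep ⇒ 0x95
lane  7: tail/keep ⇒ 0xe2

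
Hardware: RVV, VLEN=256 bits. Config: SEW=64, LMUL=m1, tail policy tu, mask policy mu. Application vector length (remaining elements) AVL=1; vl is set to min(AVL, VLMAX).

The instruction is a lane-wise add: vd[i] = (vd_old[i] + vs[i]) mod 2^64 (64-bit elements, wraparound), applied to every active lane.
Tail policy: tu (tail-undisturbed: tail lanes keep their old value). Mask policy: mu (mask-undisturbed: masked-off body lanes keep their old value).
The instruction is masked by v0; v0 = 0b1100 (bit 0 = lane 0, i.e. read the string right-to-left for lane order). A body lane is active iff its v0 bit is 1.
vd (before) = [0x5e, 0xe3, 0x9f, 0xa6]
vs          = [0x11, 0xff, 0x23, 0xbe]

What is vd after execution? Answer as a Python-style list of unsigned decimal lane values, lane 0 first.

vd = [94, 227, 159, 166]

lanes per group: 256·1/64 = 4
vl = min(AVL, VLMAX) = min(1, 4) = 1
[0] mask-off/keep = 0x5e
[1] tail/keep = 0xe3
[2] tail/keep = 0x9f
[3] tail/keep = 0xa6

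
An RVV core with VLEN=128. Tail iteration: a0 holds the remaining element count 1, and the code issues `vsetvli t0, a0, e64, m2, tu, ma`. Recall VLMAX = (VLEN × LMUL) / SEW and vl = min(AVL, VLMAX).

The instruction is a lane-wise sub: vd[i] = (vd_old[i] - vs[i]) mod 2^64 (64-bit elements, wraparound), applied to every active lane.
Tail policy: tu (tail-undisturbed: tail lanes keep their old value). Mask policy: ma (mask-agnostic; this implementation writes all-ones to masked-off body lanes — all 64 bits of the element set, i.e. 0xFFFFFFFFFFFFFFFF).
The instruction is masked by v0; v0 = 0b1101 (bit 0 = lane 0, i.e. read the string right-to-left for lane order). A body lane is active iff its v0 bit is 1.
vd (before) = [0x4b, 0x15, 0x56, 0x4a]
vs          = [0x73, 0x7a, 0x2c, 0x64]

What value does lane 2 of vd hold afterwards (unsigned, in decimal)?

VLMAX = (128 × 2) / 64 = 4 lanes
vl = min(AVL, VLMAX) = min(1, 4) = 1
lane  0: sub(0x4b,0x73) ⇒ 0xffffffffffffffd8
lane  1: tail/keep ⇒ 0x15
lane  2: tail/keep ⇒ 0x56
lane  3: tail/keep ⇒ 0x4a

vd[2] = 86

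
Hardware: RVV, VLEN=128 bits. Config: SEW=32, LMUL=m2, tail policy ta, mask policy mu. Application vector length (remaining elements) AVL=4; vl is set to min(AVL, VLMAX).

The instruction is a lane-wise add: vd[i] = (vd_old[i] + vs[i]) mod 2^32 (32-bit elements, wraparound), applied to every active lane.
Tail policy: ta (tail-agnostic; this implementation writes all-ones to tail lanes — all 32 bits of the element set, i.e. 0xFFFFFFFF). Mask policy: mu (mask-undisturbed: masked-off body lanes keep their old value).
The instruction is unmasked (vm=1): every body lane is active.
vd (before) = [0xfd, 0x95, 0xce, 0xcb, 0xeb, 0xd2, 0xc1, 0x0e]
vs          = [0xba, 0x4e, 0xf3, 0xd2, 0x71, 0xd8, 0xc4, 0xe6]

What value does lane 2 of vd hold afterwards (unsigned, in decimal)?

vd[2] = 449

VLMAX = (128 × 2) / 32 = 8 lanes
vl ← min(4, 8) = 4
[0] add(0xfd,0xba) = 0x1b7
[1] add(0x95,0x4e) = 0xe3
[2] add(0xce,0xf3) = 0x1c1
[3] add(0xcb,0xd2) = 0x19d
[4] tail/ones = 0xffffffff
[5] tail/ones = 0xffffffff
[6] tail/ones = 0xffffffff
[7] tail/ones = 0xffffffff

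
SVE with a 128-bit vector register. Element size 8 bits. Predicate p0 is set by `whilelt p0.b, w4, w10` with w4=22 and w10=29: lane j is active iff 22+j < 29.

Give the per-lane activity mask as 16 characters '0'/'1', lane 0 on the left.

predicate = 1111111000000000

lane count: 128 div 8 = 16
whilelt: lane j active iff 22+j < 29 → j < 7 → 7 active
bits (lane 0 leftmost): 1111111000000000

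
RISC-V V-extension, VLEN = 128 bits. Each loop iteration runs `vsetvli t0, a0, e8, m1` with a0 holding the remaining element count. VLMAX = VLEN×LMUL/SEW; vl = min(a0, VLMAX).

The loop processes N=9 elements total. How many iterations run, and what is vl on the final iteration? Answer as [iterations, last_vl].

VLMAX = (128 × 1) / 8 = 16 lanes
iterations = ceil(9/16) = 1; final-pass vl = 9

[iterations, last_vl] = [1, 9]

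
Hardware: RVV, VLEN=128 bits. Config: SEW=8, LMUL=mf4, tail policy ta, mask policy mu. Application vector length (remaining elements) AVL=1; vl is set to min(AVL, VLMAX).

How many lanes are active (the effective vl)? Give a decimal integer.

VLMAX = (128 × 1/4) / 8 = 4 lanes
vl ← min(1, 4) = 1

vl = 1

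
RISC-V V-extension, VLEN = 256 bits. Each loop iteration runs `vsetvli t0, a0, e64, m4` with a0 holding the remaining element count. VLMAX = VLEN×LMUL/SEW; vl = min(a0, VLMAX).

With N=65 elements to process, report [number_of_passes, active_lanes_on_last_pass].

lanes per group: 256·4/64 = 16
65 elements at 16/iter → 5 passes, remainder 1 on the last

[iterations, last_vl] = [5, 1]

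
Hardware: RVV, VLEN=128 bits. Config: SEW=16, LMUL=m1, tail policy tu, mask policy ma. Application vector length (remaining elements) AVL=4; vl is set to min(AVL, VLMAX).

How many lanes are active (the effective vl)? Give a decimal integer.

vl = 4

VLMAX = VLEN×LMUL/SEW = 128×1/16 = 8
AVL=4 ≤ VLMAX=8, so vl = 4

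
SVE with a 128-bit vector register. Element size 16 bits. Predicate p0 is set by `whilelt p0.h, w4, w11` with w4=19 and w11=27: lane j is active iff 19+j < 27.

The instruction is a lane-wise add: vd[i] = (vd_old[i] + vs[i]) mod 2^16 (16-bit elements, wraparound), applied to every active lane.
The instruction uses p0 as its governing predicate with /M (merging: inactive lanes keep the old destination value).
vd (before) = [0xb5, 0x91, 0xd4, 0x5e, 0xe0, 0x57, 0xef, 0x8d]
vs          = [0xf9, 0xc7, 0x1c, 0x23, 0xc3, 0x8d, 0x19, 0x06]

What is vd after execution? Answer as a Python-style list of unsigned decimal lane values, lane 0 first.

128-bit reg / 16-bit elem → 8 lanes
active while 19+j < 27, i.e. j ∈ [0,8) capped at 8 ⇒ 8
vd[0] add(0xb5,0xf9) -> 0x1ae
vd[1] add(0x91,0xc7) -> 0x158
vd[2] add(0xd4,0x1c) -> 0xf0
vd[3] add(0x5e,0x23) -> 0x81
vd[4] add(0xe0,0xc3) -> 0x1a3
vd[5] add(0x57,0x8d) -> 0xe4
vd[6] add(0xef,0x19) -> 0x108
vd[7] add(0x8d,0x06) -> 0x93

vd = [430, 344, 240, 129, 419, 228, 264, 147]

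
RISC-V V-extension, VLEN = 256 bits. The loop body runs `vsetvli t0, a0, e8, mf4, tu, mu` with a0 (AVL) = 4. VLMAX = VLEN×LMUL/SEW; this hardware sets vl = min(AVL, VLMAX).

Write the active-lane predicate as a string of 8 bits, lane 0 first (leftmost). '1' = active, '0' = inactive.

predicate = 11110000

VLMAX = (256 × 1/4) / 8 = 8 lanes
vl ← min(4, 8) = 4
bits (lane 0 leftmost): 11110000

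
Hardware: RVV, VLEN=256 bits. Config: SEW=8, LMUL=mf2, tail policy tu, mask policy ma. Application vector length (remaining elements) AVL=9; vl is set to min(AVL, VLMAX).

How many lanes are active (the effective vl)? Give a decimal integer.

vl = 9

VLMAX = VLEN×LMUL/SEW = 256×1/2/8 = 16
vl = min(AVL, VLMAX) = min(9, 16) = 9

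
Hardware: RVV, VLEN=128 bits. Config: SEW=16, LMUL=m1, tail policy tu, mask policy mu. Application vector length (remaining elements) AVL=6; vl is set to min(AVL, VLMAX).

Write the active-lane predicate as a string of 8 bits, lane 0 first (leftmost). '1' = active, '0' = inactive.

predicate = 11111100

VLMAX = (128 × 1) / 16 = 8 lanes
AVL=6 ≤ VLMAX=8, so vl = 6
bits (lane 0 leftmost): 11111100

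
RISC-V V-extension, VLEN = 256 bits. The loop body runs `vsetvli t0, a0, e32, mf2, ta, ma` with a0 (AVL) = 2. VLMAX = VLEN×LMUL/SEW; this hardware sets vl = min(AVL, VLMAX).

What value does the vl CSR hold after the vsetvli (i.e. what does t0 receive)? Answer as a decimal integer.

VLMAX = (256 × 1/2) / 32 = 4 lanes
vl = min(AVL, VLMAX) = min(2, 4) = 2

vl = 2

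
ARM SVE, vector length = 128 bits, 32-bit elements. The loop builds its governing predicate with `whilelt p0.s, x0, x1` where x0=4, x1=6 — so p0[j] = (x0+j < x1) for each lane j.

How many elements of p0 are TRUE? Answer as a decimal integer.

register lanes = 128/32 = 4
active while 4+j < 6, i.e. j ∈ [0,2) capped at 4 ⇒ 2

vl = 2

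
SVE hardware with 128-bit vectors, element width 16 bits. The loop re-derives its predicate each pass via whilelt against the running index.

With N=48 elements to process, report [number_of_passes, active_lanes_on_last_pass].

[iterations, last_vl] = [6, 8]

lane count: 128 div 16 = 8
48 elements at 8/iter → 6 passes, remainder 8 on the last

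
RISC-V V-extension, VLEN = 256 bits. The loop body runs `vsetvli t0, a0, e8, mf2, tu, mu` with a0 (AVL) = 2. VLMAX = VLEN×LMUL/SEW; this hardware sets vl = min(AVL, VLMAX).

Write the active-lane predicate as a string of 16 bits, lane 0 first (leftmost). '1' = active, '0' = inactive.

VLMAX = VLEN×LMUL/SEW = 256×1/2/8 = 16
AVL=2 ≤ VLMAX=16, so vl = 2
bits (lane 0 leftmost): 1100000000000000

predicate = 1100000000000000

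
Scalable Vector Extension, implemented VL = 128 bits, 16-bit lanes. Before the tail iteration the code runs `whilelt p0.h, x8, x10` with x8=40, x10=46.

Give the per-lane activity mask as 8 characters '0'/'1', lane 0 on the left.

128-bit reg / 16-bit elem → 8 lanes
whilelt: lane j active iff 40+j < 46 → j < 6 → 6 active
bits (lane 0 leftmost): 11111100

predicate = 11111100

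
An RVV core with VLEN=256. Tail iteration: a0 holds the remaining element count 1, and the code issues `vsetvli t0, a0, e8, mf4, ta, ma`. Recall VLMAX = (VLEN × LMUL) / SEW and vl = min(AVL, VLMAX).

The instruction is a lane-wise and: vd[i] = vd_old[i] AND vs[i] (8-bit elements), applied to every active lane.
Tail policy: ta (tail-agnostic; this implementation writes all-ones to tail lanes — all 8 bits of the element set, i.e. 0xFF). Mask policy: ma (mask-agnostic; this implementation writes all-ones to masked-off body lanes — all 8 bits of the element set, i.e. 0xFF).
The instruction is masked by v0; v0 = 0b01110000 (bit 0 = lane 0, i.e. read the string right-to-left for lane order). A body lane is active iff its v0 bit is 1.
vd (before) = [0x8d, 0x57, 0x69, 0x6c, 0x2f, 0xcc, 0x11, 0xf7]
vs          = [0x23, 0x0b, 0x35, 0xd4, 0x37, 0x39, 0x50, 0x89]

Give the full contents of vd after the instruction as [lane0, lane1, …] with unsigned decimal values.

vd = [255, 255, 255, 255, 255, 255, 255, 255]

lanes per group: 256·1/4/8 = 8
AVL=1 ≤ VLMAX=8, so vl = 1
lane  0: mask-off/ones ⇒ 0xff
lane  1: tail/ones ⇒ 0xff
lane  2: tail/ones ⇒ 0xff
lane  3: tail/ones ⇒ 0xff
lane  4: tail/ones ⇒ 0xff
lane  5: tail/ones ⇒ 0xff
lane  6: tail/ones ⇒ 0xff
lane  7: tail/ones ⇒ 0xff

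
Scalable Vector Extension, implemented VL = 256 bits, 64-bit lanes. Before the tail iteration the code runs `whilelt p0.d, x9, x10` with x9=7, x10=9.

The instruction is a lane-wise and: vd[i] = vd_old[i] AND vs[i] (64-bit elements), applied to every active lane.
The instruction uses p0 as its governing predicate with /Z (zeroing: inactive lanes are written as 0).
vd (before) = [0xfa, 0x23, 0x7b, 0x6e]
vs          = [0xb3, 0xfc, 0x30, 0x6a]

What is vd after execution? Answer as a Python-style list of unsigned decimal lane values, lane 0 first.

256-bit reg / 64-bit elem → 4 lanes
p0[j] = (7+j < 9); true for j=0..1 → 2 lanes set
  i=0: and(0xfa,0xb3) → 178
  i=1: and(0x23,0xfc) → 32
  i=2: tail/zero → 0
  i=3: tail/zero → 0

vd = [178, 32, 0, 0]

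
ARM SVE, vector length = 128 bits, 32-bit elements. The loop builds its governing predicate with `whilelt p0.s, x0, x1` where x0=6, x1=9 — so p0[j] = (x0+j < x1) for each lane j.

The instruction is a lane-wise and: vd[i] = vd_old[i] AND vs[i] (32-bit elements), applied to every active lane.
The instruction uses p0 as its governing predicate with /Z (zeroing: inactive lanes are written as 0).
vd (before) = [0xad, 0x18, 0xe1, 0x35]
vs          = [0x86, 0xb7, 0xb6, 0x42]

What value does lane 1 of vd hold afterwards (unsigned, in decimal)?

lane count: 128 div 32 = 4
active while 6+j < 9, i.e. j ∈ [0,3) capped at 4 ⇒ 3
vd[0] and(0xad,0x86) -> 0x84
vd[1] and(0x18,0xb7) -> 0x10
vd[2] and(0xe1,0xb6) -> 0xa0
vd[3] tail/zero -> 0x00

vd[1] = 16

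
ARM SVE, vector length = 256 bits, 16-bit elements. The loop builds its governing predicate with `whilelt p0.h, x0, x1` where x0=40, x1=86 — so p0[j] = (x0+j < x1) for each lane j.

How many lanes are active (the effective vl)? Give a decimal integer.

register lanes = 256/16 = 16
active while 40+j < 86, i.e. j ∈ [0,46) capped at 16 ⇒ 16

vl = 16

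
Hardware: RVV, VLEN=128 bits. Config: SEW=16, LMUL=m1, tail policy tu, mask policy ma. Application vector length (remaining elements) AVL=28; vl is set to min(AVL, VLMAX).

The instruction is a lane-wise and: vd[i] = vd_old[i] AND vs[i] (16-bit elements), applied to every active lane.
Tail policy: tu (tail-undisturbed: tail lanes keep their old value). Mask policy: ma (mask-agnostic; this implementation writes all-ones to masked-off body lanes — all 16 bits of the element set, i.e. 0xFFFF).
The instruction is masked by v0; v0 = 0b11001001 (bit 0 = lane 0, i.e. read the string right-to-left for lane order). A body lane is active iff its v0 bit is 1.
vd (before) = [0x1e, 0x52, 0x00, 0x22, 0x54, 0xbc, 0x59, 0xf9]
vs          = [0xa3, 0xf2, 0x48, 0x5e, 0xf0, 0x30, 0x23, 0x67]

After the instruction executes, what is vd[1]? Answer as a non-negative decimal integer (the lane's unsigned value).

vd[1] = 65535

VLMAX = (128 × 1) / 16 = 8 lanes
AVL=28 > VLMAX=8, so vl = 8
[0] and(0x1e,0xa3) = 0x02
[1] mask-off/ones = 0xffff
[2] mask-off/ones = 0xffff
[3] and(0x22,0x5e) = 0x02
[4] mask-off/ones = 0xffff
[5] mask-off/ones = 0xffff
[6] and(0x59,0x23) = 0x01
[7] and(0xf9,0x67) = 0x61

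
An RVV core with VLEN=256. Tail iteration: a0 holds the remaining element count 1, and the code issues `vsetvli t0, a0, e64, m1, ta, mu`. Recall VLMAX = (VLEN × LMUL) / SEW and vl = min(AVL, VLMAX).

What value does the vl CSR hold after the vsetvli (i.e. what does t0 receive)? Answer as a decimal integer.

VLMAX = (256 × 1) / 64 = 4 lanes
vl ← min(1, 4) = 1

vl = 1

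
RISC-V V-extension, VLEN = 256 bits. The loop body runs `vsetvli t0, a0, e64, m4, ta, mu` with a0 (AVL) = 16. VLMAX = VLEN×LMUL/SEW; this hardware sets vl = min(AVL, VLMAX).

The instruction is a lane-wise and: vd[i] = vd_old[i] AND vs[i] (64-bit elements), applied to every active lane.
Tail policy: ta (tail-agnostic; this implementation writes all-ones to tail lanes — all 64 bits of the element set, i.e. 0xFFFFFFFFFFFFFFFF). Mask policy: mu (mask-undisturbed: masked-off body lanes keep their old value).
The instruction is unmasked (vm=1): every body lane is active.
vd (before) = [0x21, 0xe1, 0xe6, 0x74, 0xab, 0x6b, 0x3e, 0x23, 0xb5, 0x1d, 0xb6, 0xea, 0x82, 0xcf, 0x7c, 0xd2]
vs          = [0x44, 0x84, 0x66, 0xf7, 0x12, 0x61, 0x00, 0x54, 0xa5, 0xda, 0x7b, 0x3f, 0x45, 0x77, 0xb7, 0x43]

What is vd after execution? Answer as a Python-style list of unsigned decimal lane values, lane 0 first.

VLMAX = VLEN×LMUL/SEW = 256×4/64 = 16
AVL=16 ≤ VLMAX=16, so vl = 16
  i=0: and(0x21,0x44) → 0
  i=1: and(0xe1,0x84) → 128
  i=2: and(0xe6,0x66) → 102
  i=3: and(0x74,0xf7) → 116
  i=4: and(0xab,0x12) → 2
  i=5: and(0x6b,0x61) → 97
  i=6: and(0x3e,0x00) → 0
  i=7: and(0x23,0x54) → 0
  i=8: and(0xb5,0xa5) → 165
  i=9: and(0x1d,0xda) → 24
  i=10: and(0xb6,0x7b) → 50
  i=11: and(0xea,0x3f) → 42
  i=12: and(0x82,0x45) → 0
  i=13: and(0xcf,0x77) → 71
  i=14: and(0x7c,0xb7) → 52
  i=15: and(0xd2,0x43) → 66

vd = [0, 128, 102, 116, 2, 97, 0, 0, 165, 24, 50, 42, 0, 71, 52, 66]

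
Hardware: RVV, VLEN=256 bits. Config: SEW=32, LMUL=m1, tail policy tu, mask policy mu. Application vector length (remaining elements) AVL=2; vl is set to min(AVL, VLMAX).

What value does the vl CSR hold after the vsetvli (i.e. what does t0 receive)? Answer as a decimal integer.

VLMAX = (256 × 1) / 32 = 8 lanes
AVL=2 ≤ VLMAX=8, so vl = 2

vl = 2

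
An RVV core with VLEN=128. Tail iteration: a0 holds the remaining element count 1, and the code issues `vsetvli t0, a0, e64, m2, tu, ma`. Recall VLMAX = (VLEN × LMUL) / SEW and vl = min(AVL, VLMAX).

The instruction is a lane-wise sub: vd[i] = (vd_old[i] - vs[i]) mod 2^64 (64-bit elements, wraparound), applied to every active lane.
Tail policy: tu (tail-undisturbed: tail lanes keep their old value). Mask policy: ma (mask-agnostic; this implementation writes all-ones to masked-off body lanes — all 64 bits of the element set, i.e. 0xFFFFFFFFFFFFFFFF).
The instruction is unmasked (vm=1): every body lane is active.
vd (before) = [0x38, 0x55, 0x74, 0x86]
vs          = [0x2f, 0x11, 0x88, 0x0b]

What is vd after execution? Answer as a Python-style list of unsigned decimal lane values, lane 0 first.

VLMAX = VLEN×LMUL/SEW = 128×2/64 = 4
vl ← min(1, 4) = 1
[0] sub(0x38,0x2f) = 0x09
[1] tail/keep = 0x55
[2] tail/keep = 0x74
[3] tail/keep = 0x86

vd = [9, 85, 116, 134]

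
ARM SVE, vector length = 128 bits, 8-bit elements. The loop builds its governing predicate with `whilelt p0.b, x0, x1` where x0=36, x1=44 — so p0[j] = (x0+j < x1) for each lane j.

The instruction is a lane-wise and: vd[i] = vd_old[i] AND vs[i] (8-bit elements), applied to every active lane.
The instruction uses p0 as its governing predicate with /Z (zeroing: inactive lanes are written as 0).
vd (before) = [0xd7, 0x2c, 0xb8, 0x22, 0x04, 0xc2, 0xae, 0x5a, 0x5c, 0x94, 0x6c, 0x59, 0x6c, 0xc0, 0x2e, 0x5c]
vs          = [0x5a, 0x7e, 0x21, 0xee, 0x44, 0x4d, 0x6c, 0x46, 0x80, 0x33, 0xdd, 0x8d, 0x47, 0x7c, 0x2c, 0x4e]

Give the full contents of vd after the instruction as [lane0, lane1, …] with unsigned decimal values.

vd = [82, 44, 32, 34, 4, 64, 44, 66, 0, 0, 0, 0, 0, 0, 0, 0]

register lanes = 128/8 = 16
active while 36+j < 44, i.e. j ∈ [0,8) capped at 16 ⇒ 8
  i=0: and(0xd7,0x5a) → 82
  i=1: and(0x2c,0x7e) → 44
  i=2: and(0xb8,0x21) → 32
  i=3: and(0x22,0xee) → 34
  i=4: and(0x04,0x44) → 4
  i=5: and(0xc2,0x4d) → 64
  i=6: and(0xae,0x6c) → 44
  i=7: and(0x5a,0x46) → 66
  i=8: tail/zero → 0
  i=9: tail/zero → 0
  i=10: tail/zero → 0
  i=11: tail/zero → 0
  i=12: tail/zero → 0
  i=13: tail/zero → 0
  i=14: tail/zero → 0
  i=15: tail/zero → 0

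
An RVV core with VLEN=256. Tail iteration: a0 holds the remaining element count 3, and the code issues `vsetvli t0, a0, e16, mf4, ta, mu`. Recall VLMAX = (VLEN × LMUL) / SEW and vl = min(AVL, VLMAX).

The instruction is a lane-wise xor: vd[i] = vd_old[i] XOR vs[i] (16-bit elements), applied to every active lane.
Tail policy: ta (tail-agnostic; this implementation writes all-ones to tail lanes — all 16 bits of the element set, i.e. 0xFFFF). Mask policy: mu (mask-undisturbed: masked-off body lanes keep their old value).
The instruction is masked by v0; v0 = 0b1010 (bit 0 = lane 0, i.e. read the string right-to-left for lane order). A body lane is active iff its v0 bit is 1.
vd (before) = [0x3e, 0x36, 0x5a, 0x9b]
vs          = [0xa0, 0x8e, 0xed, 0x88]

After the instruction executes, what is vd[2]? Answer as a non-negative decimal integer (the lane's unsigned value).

vd[2] = 90

lanes per group: 256·1/4/16 = 4
vl ← min(3, 4) = 3
lane  0: mask-off/keep ⇒ 0x3e
lane  1: xor(0x36,0x8e) ⇒ 0xb8
lane  2: mask-off/keep ⇒ 0x5a
lane  3: tail/ones ⇒ 0xffff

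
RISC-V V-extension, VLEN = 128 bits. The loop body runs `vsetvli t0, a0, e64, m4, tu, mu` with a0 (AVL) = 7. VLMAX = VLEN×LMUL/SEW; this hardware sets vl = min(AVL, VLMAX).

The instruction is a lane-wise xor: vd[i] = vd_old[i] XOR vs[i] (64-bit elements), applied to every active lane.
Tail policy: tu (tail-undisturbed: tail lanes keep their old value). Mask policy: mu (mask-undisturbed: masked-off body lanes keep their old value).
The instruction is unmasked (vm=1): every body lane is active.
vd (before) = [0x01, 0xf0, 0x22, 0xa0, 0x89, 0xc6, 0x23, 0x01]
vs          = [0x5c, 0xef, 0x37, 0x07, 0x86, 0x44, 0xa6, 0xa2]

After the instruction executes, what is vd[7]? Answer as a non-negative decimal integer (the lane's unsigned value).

VLMAX = VLEN×LMUL/SEW = 128×4/64 = 8
vl = min(AVL, VLMAX) = min(7, 8) = 7
  i=0: xor(0x01,0x5c) → 93
  i=1: xor(0xf0,0xef) → 31
  i=2: xor(0x22,0x37) → 21
  i=3: xor(0xa0,0x07) → 167
  i=4: xor(0x89,0x86) → 15
  i=5: xor(0xc6,0x44) → 130
  i=6: xor(0x23,0xa6) → 133
  i=7: tail/keep → 1

vd[7] = 1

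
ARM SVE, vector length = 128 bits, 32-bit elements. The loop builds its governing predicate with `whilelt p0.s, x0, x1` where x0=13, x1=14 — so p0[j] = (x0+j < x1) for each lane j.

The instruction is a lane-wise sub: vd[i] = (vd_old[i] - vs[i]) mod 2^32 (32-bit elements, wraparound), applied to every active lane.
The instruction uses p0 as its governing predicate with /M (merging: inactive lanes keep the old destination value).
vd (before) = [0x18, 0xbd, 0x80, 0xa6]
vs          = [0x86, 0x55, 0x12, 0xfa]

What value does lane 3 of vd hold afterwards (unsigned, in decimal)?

vd[3] = 166

128-bit reg / 32-bit elem → 4 lanes
active while 13+j < 14, i.e. j ∈ [0,1) capped at 4 ⇒ 1
vd[0] sub(0x18,0x86) -> 0xffffff92
vd[1] tail/keep -> 0xbd
vd[2] tail/keep -> 0x80
vd[3] tail/keep -> 0xa6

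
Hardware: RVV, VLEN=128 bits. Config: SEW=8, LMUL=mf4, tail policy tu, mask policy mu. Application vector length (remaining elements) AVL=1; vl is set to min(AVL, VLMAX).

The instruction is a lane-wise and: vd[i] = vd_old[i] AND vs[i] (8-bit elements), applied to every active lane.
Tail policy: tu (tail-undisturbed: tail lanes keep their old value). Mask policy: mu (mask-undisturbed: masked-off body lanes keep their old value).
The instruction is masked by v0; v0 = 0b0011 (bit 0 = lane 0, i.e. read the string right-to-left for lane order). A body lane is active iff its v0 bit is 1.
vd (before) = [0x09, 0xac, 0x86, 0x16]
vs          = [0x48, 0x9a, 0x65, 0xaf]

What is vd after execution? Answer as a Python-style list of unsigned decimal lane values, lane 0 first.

vd = [8, 172, 134, 22]

VLMAX = (128 × 1/4) / 8 = 4 lanes
vl = min(AVL, VLMAX) = min(1, 4) = 1
[0] and(0x09,0x48) = 0x08
[1] tail/keep = 0xac
[2] tail/keep = 0x86
[3] tail/keep = 0x16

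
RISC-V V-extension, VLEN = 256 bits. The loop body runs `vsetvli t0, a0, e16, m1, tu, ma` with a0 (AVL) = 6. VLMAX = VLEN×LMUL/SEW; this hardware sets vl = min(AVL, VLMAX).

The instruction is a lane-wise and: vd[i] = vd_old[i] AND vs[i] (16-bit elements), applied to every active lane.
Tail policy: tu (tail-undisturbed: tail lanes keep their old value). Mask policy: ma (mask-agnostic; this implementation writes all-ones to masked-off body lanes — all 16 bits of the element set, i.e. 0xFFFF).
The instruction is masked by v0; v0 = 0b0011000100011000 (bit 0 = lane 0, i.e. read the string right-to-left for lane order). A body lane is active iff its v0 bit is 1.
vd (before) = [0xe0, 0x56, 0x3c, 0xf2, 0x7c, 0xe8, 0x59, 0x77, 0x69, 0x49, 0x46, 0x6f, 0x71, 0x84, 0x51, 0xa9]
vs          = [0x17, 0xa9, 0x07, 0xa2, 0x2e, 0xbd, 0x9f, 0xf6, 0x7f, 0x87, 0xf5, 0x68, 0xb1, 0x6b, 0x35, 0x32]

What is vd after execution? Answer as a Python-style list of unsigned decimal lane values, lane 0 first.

lanes per group: 256·1/16 = 16
vl = min(AVL, VLMAX) = min(6, 16) = 6
[0] mask-off/ones = 0xffff
[1] mask-off/ones = 0xffff
[2] mask-off/ones = 0xffff
[3] and(0xf2,0xa2) = 0xa2
[4] and(0x7c,0x2e) = 0x2c
[5] mask-off/ones = 0xffff
[6] tail/keep = 0x59
[7] tail/keep = 0x77
[8] tail/keep = 0x69
[9] tail/keep = 0x49
[10] tail/keep = 0x46
[11] tail/keep = 0x6f
[12] tail/keep = 0x71
[13] tail/keep = 0x84
[14] tail/keep = 0x51
[15] tail/keep = 0xa9

vd = [65535, 65535, 65535, 162, 44, 65535, 89, 119, 105, 73, 70, 111, 113, 132, 81, 169]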